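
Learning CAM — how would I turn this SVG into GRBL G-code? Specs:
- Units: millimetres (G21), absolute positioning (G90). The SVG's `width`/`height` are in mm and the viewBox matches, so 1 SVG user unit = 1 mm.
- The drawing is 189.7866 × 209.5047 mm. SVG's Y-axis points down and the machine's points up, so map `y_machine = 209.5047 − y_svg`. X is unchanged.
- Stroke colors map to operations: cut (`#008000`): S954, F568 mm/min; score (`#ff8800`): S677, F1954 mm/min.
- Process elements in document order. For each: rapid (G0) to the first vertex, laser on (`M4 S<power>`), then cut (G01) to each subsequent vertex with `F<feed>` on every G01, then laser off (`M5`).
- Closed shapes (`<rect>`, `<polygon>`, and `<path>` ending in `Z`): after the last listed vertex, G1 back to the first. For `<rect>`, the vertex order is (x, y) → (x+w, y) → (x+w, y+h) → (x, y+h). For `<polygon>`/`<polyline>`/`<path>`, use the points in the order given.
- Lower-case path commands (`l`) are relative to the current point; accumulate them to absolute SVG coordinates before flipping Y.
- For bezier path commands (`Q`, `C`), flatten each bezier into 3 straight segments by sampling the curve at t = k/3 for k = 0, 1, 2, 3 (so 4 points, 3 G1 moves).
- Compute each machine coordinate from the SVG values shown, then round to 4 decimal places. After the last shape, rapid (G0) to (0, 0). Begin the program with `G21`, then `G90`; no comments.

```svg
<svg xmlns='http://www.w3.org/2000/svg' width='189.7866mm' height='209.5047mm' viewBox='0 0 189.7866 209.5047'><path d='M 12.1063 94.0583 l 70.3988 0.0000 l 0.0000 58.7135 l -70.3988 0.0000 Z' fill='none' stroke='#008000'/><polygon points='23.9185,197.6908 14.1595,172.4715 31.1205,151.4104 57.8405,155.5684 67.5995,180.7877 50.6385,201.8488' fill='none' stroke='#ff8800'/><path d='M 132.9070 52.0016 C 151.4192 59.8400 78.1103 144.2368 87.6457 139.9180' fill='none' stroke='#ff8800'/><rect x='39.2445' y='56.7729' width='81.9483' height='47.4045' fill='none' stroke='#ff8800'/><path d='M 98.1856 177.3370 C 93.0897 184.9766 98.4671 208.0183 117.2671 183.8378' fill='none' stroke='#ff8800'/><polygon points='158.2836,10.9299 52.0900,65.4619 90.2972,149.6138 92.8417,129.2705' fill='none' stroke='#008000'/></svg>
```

Since the viewBox matches the mm dimensions, user units are millimetres directly. The only transform is the Y-flip y_m = 209.5047 − y_svg.

Shape 1 is a rectangle drawn with `<path>`. Its stroke #008000 means cut at S954, F568. After flipping Y the toolpath is (12.1063,115.4464) → (82.5051,115.4464) → (82.5051,56.7329) → (12.1063,56.7329) → (12.1063,115.4464), returning to the start.

Shape 2 is a regular polygon drawn with `<polygon>`. Its stroke #ff8800 means score at S677, F1954. After flipping Y the toolpath is (23.9185,11.8139) → (14.1595,37.0332) → (31.1205,58.0943) → (57.8405,53.9363) → (67.5995,28.7170) → (50.6385,7.6559) → (23.9185,11.8139), returning to the start.

Shape 3 is a cubic bezier drawn with `<path>`. Its stroke #ff8800 means score at S677, F1954. After flipping Y the toolpath is (132.9070,157.5031) → (127.2813,130.2665) → (99.2560,88.7185) → (87.6457,69.5867).

Shape 4 is a rectangle drawn with `<rect>`. Its stroke #ff8800 means score at S677, F1954. After flipping Y the toolpath is (39.2445,152.7318) → (121.1928,152.7318) → (121.1928,105.3273) → (39.2445,105.3273) → (39.2445,152.7318), returning to the start.

Shape 5 is a cubic bezier drawn with `<path>`. Its stroke #ff8800 means score at S677, F1954. After flipping Y the toolpath is (98.1856,32.1677) → (96.6900,21.7135) → (102.8321,14.9077) → (117.2671,25.6669).

Shape 6 is a closed polygon drawn with `<polygon>`. Its stroke #008000 means cut at S954, F568. After flipping Y the toolpath is (158.2836,198.5748) → (52.0900,144.0428) → (90.2972,59.8909) → (92.8417,80.2342) → (158.2836,198.5748), returning to the start.

G21
G90
G0 X12.1063 Y115.4464
M4 S954
G01 X82.5051 Y115.4464 F568
G01 X82.5051 Y56.7329 F568
G01 X12.1063 Y56.7329 F568
G01 X12.1063 Y115.4464 F568
M5
G0 X23.9185 Y11.8139
M4 S677
G01 X14.1595 Y37.0332 F1954
G01 X31.1205 Y58.0943 F1954
G01 X57.8405 Y53.9363 F1954
G01 X67.5995 Y28.7170 F1954
G01 X50.6385 Y7.6559 F1954
G01 X23.9185 Y11.8139 F1954
M5
G0 X132.9070 Y157.5031
M4 S677
G01 X127.2813 Y130.2665 F1954
G01 X99.2560 Y88.7185 F1954
G01 X87.6457 Y69.5867 F1954
M5
G0 X39.2445 Y152.7318
M4 S677
G01 X121.1928 Y152.7318 F1954
G01 X121.1928 Y105.3273 F1954
G01 X39.2445 Y105.3273 F1954
G01 X39.2445 Y152.7318 F1954
M5
G0 X98.1856 Y32.1677
M4 S677
G01 X96.6900 Y21.7135 F1954
G01 X102.8321 Y14.9077 F1954
G01 X117.2671 Y25.6669 F1954
M5
G0 X158.2836 Y198.5748
M4 S954
G01 X52.0900 Y144.0428 F568
G01 X90.2972 Y59.8909 F568
G01 X92.8417 Y80.2342 F568
G01 X158.2836 Y198.5748 F568
M5
G0 X0.0000 Y0.0000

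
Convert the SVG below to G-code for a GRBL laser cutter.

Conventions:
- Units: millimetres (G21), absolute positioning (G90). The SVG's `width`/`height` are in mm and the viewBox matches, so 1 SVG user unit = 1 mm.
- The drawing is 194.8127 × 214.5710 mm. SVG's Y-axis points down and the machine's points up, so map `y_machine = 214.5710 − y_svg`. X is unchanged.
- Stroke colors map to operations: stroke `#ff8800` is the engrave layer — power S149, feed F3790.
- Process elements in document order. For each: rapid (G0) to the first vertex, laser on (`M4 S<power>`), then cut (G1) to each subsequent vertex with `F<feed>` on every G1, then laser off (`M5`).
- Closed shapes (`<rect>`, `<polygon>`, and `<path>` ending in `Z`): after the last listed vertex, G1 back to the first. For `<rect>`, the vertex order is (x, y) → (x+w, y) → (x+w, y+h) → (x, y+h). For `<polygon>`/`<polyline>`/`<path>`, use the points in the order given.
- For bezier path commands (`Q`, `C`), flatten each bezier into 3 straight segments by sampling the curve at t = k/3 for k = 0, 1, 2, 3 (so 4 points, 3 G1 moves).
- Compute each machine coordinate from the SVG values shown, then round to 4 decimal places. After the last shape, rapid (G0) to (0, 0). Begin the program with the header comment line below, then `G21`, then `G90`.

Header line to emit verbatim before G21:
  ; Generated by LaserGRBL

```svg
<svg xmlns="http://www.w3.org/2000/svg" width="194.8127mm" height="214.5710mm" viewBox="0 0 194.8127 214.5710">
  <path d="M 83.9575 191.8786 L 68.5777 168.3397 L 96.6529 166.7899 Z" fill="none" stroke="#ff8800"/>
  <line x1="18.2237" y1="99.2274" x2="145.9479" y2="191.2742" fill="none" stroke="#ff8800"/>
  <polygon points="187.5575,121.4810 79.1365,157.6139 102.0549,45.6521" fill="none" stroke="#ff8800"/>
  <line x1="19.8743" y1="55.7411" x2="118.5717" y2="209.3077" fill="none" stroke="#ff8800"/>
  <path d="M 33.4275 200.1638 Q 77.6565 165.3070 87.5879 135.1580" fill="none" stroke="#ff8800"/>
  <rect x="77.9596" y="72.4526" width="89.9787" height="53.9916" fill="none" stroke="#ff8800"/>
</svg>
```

; Generated by LaserGRBL
G21
G90
G0 X83.9575 Y22.6924
M4 S149
G1 X68.5777 Y46.2313 F3790
G1 X96.6529 Y47.7811 F3790
G1 X83.9575 Y22.6924 F3790
M5
G0 X18.2237 Y115.3436
M4 S149
G1 X145.9479 Y23.2968 F3790
M5
G0 X187.5575 Y93.0900
M4 S149
G1 X79.1365 Y56.9571 F3790
G1 X102.0549 Y168.9189 F3790
G1 X187.5575 Y93.0900 F3790
M5
G0 X19.8743 Y158.8299
M4 S149
G1 X118.5717 Y5.2633 F3790
M5
G0 X33.4275 Y14.4072
M4 S149
G1 X59.1027 Y37.1220 F3790
G1 X77.1561 Y58.7906 F3790
G1 X87.5879 Y79.4130 F3790
M5
G0 X77.9596 Y142.1184
M4 S149
G1 X167.9383 Y142.1184 F3790
G1 X167.9383 Y88.1268 F3790
G1 X77.9596 Y88.1268 F3790
G1 X77.9596 Y142.1184 F3790
M5
G0 X0.0000 Y0.0000

1 u = 1 mm; y_m = 214.5710 − y.

[1] `<path>` regular polygon, #ff8800→engrave S149 F3790: (83.9575,22.6924) → (68.5777,46.2313) → (96.6529,47.7811) → (83.9575,22.6924) (closed)

[2] `<line>` line segment, #ff8800→engrave S149 F3790: (18.2237,115.3436) → (145.9479,23.2968)

[3] `<polygon>` regular polygon, #ff8800→engrave S149 F3790: (187.5575,93.0900) → (79.1365,56.9571) → (102.0549,168.9189) → (187.5575,93.0900) (closed)

[4] `<line>` line segment, #ff8800→engrave S149 F3790: (19.8743,158.8299) → (118.5717,5.2633)

[5] `<path>` quadratic bezier, #ff8800→engrave S149 F3790: (33.4275,14.4072) → (59.1027,37.1220) → (77.1561,58.7906) → (87.5879,79.4130)

[6] `<rect>` rectangle, #ff8800→engrave S149 F3790: (77.9596,142.1184) → (167.9383,142.1184) → (167.9383,88.1268) → (77.9596,88.1268) → (77.9596,142.1184) (closed)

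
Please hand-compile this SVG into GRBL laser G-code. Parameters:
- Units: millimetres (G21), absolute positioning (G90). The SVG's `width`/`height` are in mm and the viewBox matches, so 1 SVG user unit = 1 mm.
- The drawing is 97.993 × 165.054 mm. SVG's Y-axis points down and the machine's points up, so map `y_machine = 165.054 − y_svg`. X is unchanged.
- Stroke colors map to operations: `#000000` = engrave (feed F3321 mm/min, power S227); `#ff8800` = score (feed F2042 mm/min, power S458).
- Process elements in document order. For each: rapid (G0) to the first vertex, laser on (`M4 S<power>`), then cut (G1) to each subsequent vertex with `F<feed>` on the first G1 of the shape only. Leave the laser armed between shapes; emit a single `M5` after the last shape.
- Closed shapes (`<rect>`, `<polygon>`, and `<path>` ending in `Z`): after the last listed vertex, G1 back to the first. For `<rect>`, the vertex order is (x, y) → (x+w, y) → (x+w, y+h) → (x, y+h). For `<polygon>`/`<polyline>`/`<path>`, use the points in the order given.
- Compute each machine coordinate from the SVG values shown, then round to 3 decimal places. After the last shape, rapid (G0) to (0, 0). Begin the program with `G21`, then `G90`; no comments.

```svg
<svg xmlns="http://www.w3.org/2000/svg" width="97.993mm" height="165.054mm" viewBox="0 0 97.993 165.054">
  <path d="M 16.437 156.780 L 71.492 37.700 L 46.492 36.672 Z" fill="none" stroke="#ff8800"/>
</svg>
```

1 u = 1 mm; y_m = 165.054 − y.

[1] `<path>` closed polygon, #ff8800→score S458 F2042: (16.437,8.274) → (71.492,127.354) → (46.492,128.382) → (16.437,8.274) (closed)

G21
G90
G0 X16.437 Y8.274
M4 S458
G1 X71.492 Y127.354 F2042
G1 X46.492 Y128.382
G1 X16.437 Y8.274
M5
G0 X0.000 Y0.000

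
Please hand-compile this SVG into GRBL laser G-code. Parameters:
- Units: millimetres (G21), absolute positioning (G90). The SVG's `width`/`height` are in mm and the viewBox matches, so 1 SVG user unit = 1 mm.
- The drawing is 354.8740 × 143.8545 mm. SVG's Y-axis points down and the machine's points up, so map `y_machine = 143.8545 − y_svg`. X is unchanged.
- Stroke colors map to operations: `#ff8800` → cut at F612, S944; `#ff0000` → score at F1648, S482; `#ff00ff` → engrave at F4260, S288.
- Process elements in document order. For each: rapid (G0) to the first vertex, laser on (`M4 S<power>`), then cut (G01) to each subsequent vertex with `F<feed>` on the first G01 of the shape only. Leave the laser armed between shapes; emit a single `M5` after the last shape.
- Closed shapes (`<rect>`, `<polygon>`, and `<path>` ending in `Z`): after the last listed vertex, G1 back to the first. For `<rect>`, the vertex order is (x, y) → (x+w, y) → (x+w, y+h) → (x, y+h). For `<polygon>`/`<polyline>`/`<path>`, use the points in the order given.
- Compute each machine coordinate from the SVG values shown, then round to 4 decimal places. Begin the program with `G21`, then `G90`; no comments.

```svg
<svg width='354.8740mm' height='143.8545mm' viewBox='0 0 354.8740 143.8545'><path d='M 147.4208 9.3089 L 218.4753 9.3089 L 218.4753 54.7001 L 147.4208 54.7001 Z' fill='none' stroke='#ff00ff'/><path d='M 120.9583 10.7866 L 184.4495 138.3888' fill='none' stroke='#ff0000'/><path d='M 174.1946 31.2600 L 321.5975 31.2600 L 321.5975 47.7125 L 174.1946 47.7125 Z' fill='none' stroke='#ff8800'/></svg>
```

G21
G90
G0 X147.4208 Y134.5456
M4 S288
G01 X218.4753 Y134.5456 F4260
G01 X218.4753 Y89.1544
G01 X147.4208 Y89.1544
G01 X147.4208 Y134.5456
G0 X120.9583 Y133.0679
M4 S482
G01 X184.4495 Y5.4657 F1648
G0 X174.1946 Y112.5945
M4 S944
G01 X321.5975 Y112.5945 F612
G01 X321.5975 Y96.1420
G01 X174.1946 Y96.1420
G01 X174.1946 Y112.5945
M5

1 u = 1 mm; y_m = 143.8545 − y.

[1] `<path>` rectangle, #ff00ff→engrave S288 F4260: (147.4208,134.5456) → (218.4753,134.5456) → (218.4753,89.1544) → (147.4208,89.1544) → (147.4208,134.5456) (closed)

[2] `<path>` line segment, #ff0000→score S482 F1648: (120.9583,133.0679) → (184.4495,5.4657)

[3] `<path>` rectangle, #ff8800→cut S944 F612: (174.1946,112.5945) → (321.5975,112.5945) → (321.5975,96.1420) → (174.1946,96.1420) → (174.1946,112.5945) (closed)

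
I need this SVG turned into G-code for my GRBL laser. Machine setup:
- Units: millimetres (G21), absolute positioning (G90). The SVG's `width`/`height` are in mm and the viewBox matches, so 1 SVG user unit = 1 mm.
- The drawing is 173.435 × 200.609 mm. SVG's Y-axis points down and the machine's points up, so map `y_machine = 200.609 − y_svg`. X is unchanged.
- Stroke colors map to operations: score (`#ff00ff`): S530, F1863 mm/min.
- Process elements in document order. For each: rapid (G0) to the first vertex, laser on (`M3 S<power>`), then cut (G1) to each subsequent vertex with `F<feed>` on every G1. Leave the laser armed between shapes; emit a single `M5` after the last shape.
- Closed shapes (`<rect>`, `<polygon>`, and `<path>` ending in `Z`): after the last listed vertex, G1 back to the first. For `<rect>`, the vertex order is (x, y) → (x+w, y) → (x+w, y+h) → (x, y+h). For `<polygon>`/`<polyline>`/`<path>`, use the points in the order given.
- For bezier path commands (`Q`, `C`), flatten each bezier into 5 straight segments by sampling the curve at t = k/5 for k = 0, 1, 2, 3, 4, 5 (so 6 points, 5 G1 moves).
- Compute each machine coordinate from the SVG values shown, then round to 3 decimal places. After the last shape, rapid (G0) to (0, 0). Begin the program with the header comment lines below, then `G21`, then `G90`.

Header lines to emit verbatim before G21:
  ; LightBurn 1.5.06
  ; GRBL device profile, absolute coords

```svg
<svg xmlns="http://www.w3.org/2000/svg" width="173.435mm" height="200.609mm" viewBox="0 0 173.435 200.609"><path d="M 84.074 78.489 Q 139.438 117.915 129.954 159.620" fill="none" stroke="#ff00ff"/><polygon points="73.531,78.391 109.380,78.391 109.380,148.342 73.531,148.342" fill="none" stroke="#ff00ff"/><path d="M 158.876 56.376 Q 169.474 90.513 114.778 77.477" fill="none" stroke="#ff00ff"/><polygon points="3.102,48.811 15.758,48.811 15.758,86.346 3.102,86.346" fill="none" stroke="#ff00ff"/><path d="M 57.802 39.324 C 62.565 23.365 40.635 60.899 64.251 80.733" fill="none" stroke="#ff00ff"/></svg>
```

viewBox `0 0 173.435 200.609` with mm width/height → 1 unit = 1 mm. Flip: y_m = 200.609 − y_svg.

**Shape 1** — `<path>` quadratic bezier, stroke `#ff00ff` → score (S530, F1863). Control points (SVG): P0=(84.074,78.489), P1=(139.438,117.915), P2=(129.954,159.620); sampled at t=k/5. Machine vertices: (84.074,122.120) → (103.626,106.258) → (117.990,90.215) → (127.166,73.988) → (131.154,57.580) → (129.954,40.989). Open path.

**Shape 2** — `<polygon>` rectangle, stroke `#ff00ff` → score (S530, F1863). Machine vertices: (73.531,122.218) → (109.380,122.218) → (109.380,52.267) → (73.531,52.267) → (73.531,122.218). Closed: final G1 returns to the first vertex.

**Shape 3** — `<path>` quadratic bezier, stroke `#ff00ff` → score (S530, F1863). Control points (SVG): P0=(158.876,56.376), P1=(169.474,90.513), P2=(114.778,77.477); sampled at t=k/5. Machine vertices: (158.876,144.233) → (160.503,132.465) → (156.907,124.471) → (148.088,120.251) → (134.045,119.805) → (114.778,123.132). Open path.

**Shape 4** — `<polygon>` rectangle, stroke `#ff00ff` → score (S530, F1863). Machine vertices: (3.102,151.798) → (15.758,151.798) → (15.758,114.263) → (3.102,114.263) → (3.102,151.798). Closed: final G1 returns to the first vertex.

**Shape 5** — `<path>` cubic bezier, stroke `#ff00ff` → score (S530, F1863). Control points (SVG): P0=(57.802,39.324), P1=(62.565,23.365), P2=(40.635,60.899), P3=(64.251,80.733); sampled at t=k/5. Machine vertices: (57.802,161.285) → (58.035,165.011) → (55.328,159.316) → (53.151,147.616) → (54.969,133.331) → (64.251,119.876). Open path.

; LightBurn 1.5.06
; GRBL device profile, absolute coords
G21
G90
G0 X84.074 Y122.120
M3 S530
G1 X103.626 Y106.258 F1863
G1 X117.990 Y90.215 F1863
G1 X127.166 Y73.988 F1863
G1 X131.154 Y57.580 F1863
G1 X129.954 Y40.989 F1863
G0 X73.531 Y122.218
M3 S530
G1 X109.380 Y122.218 F1863
G1 X109.380 Y52.267 F1863
G1 X73.531 Y52.267 F1863
G1 X73.531 Y122.218 F1863
G0 X158.876 Y144.233
M3 S530
G1 X160.503 Y132.465 F1863
G1 X156.907 Y124.471 F1863
G1 X148.088 Y120.251 F1863
G1 X134.045 Y119.805 F1863
G1 X114.778 Y123.132 F1863
G0 X3.102 Y151.798
M3 S530
G1 X15.758 Y151.798 F1863
G1 X15.758 Y114.263 F1863
G1 X3.102 Y114.263 F1863
G1 X3.102 Y151.798 F1863
G0 X57.802 Y161.285
M3 S530
G1 X58.035 Y165.011 F1863
G1 X55.328 Y159.316 F1863
G1 X53.151 Y147.616 F1863
G1 X54.969 Y133.331 F1863
G1 X64.251 Y119.876 F1863
M5
G0 X0.000 Y0.000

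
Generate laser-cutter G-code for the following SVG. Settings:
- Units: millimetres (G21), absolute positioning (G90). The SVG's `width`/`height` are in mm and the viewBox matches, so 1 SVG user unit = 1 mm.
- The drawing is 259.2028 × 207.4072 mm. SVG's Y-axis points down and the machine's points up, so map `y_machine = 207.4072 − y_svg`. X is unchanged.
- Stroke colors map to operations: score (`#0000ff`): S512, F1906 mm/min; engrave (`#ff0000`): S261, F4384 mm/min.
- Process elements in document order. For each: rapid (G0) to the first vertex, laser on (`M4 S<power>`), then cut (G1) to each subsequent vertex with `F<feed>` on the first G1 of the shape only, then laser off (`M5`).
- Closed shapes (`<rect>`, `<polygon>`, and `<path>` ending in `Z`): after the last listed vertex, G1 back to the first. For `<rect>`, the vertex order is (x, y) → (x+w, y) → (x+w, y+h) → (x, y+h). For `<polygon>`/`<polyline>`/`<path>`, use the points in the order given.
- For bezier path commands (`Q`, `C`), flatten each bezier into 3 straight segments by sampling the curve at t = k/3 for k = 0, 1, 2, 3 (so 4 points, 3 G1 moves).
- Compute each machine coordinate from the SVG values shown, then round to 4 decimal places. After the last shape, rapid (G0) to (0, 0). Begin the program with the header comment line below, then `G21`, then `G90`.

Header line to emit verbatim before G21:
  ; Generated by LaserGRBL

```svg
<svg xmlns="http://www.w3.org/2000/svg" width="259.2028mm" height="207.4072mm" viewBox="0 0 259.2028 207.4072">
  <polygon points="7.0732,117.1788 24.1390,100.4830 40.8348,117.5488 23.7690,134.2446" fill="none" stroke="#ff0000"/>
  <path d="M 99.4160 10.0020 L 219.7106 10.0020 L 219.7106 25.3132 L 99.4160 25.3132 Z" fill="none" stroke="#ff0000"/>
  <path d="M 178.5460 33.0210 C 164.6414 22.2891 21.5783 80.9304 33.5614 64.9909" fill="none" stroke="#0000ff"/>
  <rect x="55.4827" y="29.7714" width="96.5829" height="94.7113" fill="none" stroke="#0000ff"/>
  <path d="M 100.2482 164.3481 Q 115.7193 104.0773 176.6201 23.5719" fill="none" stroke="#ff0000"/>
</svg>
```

; Generated by LaserGRBL
G21
G90
G0 X7.0732 Y90.2284
M4 S261
G1 X24.1390 Y106.9242 F4384
G1 X40.8348 Y89.8584
G1 X23.7690 Y73.1626
G1 X7.0732 Y90.2284
M5
G0 X99.4160 Y197.4052
M4 S261
G1 X219.7106 Y197.4052 F4384
G1 X219.7106 Y182.0940
G1 X99.4160 Y182.0940
G1 X99.4160 Y197.4052
M5
G0 X178.5460 Y174.3862
M4 S512
G1 X132.1147 Y167.3253 F1906
G1 X62.7343 Y146.0054
G1 X33.5614 Y142.4163
M5
G0 X55.4827 Y177.6358
M4 S512
G1 X152.0656 Y177.6358 F1906
G1 X152.0656 Y82.9245
G1 X55.4827 Y82.9245
G1 X55.4827 Y177.6358
M5
G0 X100.2482 Y43.0591
M4 S261
G1 X115.6100 Y85.4879 F4384
G1 X141.0673 Y132.4133
G1 X176.6201 Y183.8353
M5
G0 X0.0000 Y0.0000

Since the viewBox matches the mm dimensions, user units are millimetres directly. The only transform is the Y-flip y_m = 207.4072 − y_svg.

Shape 1 is a regular polygon drawn with `<polygon>`. Its stroke #ff0000 means engrave at S261, F4384. After flipping Y the toolpath is (7.0732,90.2284) → (24.1390,106.9242) → (40.8348,89.8584) → (23.7690,73.1626) → (7.0732,90.2284), returning to the start.

Shape 2 is a rectangle drawn with `<path>`. Its stroke #ff0000 means engrave at S261, F4384. After flipping Y the toolpath is (99.4160,197.4052) → (219.7106,197.4052) → (219.7106,182.0940) → (99.4160,182.0940) → (99.4160,197.4052), returning to the start.

Shape 3 is a cubic bezier drawn with `<path>`. Its stroke #0000ff means score at S512, F1906. After flipping Y the toolpath is (178.5460,174.3862) → (132.1147,167.3253) → (62.7343,146.0054) → (33.5614,142.4163).

Shape 4 is a rectangle drawn with `<rect>`. Its stroke #0000ff means score at S512, F1906. After flipping Y the toolpath is (55.4827,177.6358) → (152.0656,177.6358) → (152.0656,82.9245) → (55.4827,82.9245) → (55.4827,177.6358), returning to the start.

Shape 5 is a quadratic bezier drawn with `<path>`. Its stroke #ff0000 means engrave at S261, F4384. After flipping Y the toolpath is (100.2482,43.0591) → (115.6100,85.4879) → (141.0673,132.4133) → (176.6201,183.8353).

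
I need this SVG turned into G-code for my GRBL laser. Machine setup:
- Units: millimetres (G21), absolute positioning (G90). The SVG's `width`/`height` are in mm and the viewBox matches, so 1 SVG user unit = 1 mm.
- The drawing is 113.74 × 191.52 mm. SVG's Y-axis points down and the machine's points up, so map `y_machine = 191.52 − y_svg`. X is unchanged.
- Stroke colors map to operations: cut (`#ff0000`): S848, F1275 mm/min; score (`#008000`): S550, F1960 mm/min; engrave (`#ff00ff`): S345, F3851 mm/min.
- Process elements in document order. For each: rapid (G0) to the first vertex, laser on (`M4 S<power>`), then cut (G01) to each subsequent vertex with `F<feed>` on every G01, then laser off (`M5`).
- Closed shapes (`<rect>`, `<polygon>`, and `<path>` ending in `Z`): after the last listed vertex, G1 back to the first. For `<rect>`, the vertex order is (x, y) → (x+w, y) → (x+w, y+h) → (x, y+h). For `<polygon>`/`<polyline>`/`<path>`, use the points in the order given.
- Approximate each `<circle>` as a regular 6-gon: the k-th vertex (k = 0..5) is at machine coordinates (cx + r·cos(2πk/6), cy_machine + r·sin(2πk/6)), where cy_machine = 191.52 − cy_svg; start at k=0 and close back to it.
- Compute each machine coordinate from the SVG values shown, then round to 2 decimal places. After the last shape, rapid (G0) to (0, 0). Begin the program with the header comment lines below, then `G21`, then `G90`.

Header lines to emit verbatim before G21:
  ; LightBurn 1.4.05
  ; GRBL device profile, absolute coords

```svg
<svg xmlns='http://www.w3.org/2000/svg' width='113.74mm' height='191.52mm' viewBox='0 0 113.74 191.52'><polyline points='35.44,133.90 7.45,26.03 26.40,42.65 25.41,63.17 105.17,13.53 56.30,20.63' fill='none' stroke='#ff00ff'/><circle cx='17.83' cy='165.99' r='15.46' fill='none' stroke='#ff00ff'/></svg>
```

; LightBurn 1.4.05
; GRBL device profile, absolute coords
G21
G90
G0 X35.44 Y57.62
M4 S345
G01 X7.45 Y165.49 F3851
G01 X26.40 Y148.87 F3851
G01 X25.41 Y128.35 F3851
G01 X105.17 Y177.99 F3851
G01 X56.30 Y170.89 F3851
M5
G0 X33.29 Y25.53
M4 S345
G01 X25.56 Y38.92 F3851
G01 X10.10 Y38.92 F3851
G01 X2.37 Y25.53 F3851
G01 X10.10 Y12.14 F3851
G01 X25.56 Y12.14 F3851
G01 X33.29 Y25.53 F3851
M5
G0 X0.00 Y0.00

1 u = 1 mm; y_m = 191.52 − y.

[1] `<polyline>` open polyline, #ff00ff→engrave S345 F3851: (35.44,57.62) → (7.45,165.49) → (26.40,148.87) → (25.41,128.35) → (105.17,177.99) → (56.30,170.89)

[2] `<circle>` circle, #ff00ff→engrave S345 F3851: (33.29,25.53) → (25.56,38.92) → (10.10,38.92) → (2.37,25.53) → (10.10,12.14) → (25.56,12.14) → (33.29,25.53) (closed)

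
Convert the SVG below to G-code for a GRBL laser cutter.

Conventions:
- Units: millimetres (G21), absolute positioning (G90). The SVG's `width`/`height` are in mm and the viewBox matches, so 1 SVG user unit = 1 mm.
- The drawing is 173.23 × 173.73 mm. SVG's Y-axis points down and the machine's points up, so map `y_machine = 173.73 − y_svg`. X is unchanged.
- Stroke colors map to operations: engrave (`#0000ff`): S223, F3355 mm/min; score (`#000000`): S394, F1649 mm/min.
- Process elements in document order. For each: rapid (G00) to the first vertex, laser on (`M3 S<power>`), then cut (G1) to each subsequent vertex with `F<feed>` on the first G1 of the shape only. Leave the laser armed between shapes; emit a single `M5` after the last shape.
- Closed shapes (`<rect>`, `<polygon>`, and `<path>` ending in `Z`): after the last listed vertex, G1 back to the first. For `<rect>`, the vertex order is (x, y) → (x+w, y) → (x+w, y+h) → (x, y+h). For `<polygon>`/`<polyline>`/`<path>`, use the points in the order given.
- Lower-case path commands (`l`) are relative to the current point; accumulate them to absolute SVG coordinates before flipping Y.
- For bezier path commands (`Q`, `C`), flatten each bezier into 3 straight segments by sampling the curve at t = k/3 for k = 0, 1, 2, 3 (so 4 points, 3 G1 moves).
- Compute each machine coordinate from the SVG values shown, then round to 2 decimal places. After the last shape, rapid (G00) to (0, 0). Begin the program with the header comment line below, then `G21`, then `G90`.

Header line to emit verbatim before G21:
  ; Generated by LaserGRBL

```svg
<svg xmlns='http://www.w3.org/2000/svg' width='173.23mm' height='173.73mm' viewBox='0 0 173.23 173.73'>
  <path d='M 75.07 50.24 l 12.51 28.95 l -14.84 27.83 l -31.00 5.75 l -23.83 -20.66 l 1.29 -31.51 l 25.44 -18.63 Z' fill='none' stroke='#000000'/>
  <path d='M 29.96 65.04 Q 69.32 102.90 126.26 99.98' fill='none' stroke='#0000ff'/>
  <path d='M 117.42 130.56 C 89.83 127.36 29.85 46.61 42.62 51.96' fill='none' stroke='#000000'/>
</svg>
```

viewBox `0 0 173.23 173.73` with mm width/height → 1 unit = 1 mm. Flip: y_m = 173.73 − y_svg.

**Shape 1** — `<path>` regular polygon, stroke `#000000` → score (S394, F1649). Machine vertices: (75.07,123.49) → (87.58,94.54) → (72.74,66.71) → (41.74,60.96) → (17.91,81.62) → (19.20,113.13) → (44.64,131.76) → (75.07,123.49). Closed: final G1 returns to the first vertex.

**Shape 2** — `<path>` quadratic bezier, stroke `#0000ff` → engrave (S223, F3355). Control points (SVG): P0=(29.96,65.04), P1=(69.32,102.90), P2=(126.26,99.98); sampled at t=k/3. Machine vertices: (29.96,108.69) → (58.15,87.98) → (90.25,76.33) → (126.26,73.75). Open path.

**Shape 3** — `<path>` cubic bezier, stroke `#000000` → score (S394, F1649). Control points (SVG): P0=(117.42,130.56), P1=(89.83,127.36), P2=(29.85,46.61), P3=(42.62,51.96); sampled at t=k/3. Machine vertices: (117.42,43.17) → (82.93,66.16) → (50.21,104.48) → (42.62,121.77). Open path.

; Generated by LaserGRBL
G21
G90
G00 X75.07 Y123.49
M3 S394
G1 X87.58 Y94.54 F1649
G1 X72.74 Y66.71
G1 X41.74 Y60.96
G1 X17.91 Y81.62
G1 X19.20 Y113.13
G1 X44.64 Y131.76
G1 X75.07 Y123.49
G00 X29.96 Y108.69
M3 S223
G1 X58.15 Y87.98 F3355
G1 X90.25 Y76.33
G1 X126.26 Y73.75
G00 X117.42 Y43.17
M3 S394
G1 X82.93 Y66.16 F1649
G1 X50.21 Y104.48
G1 X42.62 Y121.77
M5
G00 X0.00 Y0.00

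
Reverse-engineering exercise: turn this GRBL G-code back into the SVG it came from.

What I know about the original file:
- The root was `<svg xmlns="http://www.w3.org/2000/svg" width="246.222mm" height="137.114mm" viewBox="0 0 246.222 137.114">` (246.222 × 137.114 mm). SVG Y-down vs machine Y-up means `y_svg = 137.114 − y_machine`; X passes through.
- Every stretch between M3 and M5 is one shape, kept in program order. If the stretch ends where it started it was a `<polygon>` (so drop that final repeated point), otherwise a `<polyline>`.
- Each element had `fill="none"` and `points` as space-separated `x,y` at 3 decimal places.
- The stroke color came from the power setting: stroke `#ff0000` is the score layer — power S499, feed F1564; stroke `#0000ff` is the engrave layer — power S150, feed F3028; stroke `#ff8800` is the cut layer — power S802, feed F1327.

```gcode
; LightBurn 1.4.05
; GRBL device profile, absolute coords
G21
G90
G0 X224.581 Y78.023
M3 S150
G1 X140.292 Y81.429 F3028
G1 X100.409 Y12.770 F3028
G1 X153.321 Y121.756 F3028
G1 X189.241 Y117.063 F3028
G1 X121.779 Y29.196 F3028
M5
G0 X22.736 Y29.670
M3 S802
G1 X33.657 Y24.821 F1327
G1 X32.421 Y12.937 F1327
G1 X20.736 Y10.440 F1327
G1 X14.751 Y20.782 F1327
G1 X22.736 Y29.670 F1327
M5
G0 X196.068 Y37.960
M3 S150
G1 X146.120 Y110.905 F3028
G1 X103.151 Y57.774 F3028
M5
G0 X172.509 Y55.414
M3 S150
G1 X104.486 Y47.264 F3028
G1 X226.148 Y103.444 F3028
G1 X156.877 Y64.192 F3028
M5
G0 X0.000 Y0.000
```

<svg xmlns="http://www.w3.org/2000/svg" width="246.222mm" height="137.114mm" viewBox="0 0 246.222 137.114">
  <polyline points="224.581,59.091 140.292,55.685 100.409,124.344 153.321,15.358 189.241,20.051 121.779,107.918" fill="none" stroke="#0000ff"/>
  <polygon points="22.736,107.444 33.657,112.293 32.421,124.177 20.736,126.674 14.751,116.332" fill="none" stroke="#ff8800"/>
  <polyline points="196.068,99.154 146.120,26.209 103.151,79.340" fill="none" stroke="#0000ff"/>
  <polyline points="172.509,81.700 104.486,89.850 226.148,33.670 156.877,72.922" fill="none" stroke="#0000ff"/>
</svg>

y_svg = 137.114 − y_m.

[1] S150→`#0000ff` (engrave); open run; points: 224.581,59.091 140.292,55.685 100.409,124.344 153.321,15.358 189.241,20.051 121.779,107.918

[2] S802→`#ff8800` (cut); closed run; points: 22.736,107.444 33.657,112.293 32.421,124.177 20.736,126.674 14.751,116.332

[3] S150→`#0000ff` (engrave); open run; points: 196.068,99.154 146.120,26.209 103.151,79.340

[4] S150→`#0000ff` (engrave); open run; points: 172.509,81.700 104.486,89.850 226.148,33.670 156.877,72.922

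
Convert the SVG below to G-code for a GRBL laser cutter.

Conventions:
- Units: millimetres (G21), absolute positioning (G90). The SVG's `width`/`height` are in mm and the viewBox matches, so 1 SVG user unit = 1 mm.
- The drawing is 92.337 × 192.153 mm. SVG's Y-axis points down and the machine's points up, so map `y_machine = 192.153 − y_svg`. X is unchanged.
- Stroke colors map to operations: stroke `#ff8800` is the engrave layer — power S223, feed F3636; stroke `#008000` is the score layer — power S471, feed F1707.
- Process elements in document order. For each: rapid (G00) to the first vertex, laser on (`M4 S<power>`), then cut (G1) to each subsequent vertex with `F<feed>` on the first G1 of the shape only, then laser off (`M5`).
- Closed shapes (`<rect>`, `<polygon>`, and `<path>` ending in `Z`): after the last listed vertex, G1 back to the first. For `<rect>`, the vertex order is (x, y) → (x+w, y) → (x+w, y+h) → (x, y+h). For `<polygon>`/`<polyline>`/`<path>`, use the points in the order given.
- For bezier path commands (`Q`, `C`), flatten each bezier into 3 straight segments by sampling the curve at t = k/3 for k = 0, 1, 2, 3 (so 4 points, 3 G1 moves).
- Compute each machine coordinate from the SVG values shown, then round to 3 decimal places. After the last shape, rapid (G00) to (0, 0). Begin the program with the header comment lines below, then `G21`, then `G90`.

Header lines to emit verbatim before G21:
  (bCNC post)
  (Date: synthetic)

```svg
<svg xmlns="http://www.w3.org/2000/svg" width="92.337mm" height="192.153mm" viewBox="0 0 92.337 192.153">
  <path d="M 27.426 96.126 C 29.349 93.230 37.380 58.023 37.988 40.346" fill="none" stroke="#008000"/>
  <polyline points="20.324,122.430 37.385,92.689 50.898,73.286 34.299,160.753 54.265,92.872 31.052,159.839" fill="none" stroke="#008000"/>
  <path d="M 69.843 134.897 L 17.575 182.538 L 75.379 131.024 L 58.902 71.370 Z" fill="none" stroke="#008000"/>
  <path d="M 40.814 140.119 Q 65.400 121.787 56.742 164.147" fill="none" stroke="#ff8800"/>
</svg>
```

viewBox `0 0 92.337 192.153` with mm width/height → 1 unit = 1 mm. Flip: y_m = 192.153 − y_svg.

**Shape 1** — `<path>` cubic bezier, stroke `#008000` → score (S471, F1707). Control points (SVG): P0=(27.426,96.126), P1=(29.349,93.230), P2=(37.380,58.023), P3=(37.988,40.346); sampled at t=k/3. Machine vertices: (27.426,96.027) → (30.884,107.847) → (35.407,130.133) → (37.988,151.807). Open path.

**Shape 2** — `<polyline>` open polyline, stroke `#008000` → score (S471, F1707). Machine vertices: (20.324,69.723) → (37.385,99.464) → (50.898,118.867) → (34.299,31.400) → (54.265,99.281) → (31.052,32.314). Open path.

**Shape 3** — `<path>` closed polygon, stroke `#008000` → score (S471, F1707). Machine vertices: (69.843,57.256) → (17.575,9.615) → (75.379,61.129) → (58.902,120.783) → (69.843,57.256). Closed: final G1 returns to the first vertex.

**Shape 4** — `<path>` quadratic bezier, stroke `#ff8800` → engrave (S223, F3636). Control points (SVG): P0=(40.814,140.119), P1=(65.400,121.787), P2=(56.742,164.147); sampled at t=k/3. Machine vertices: (40.814,52.034) → (53.511,57.512) → (58.820,49.502) → (56.742,28.006). Open path.

(bCNC post)
(Date: synthetic)
G21
G90
G00 X27.426 Y96.027
M4 S471
G1 X30.884 Y107.847 F1707
G1 X35.407 Y130.133
G1 X37.988 Y151.807
M5
G00 X20.324 Y69.723
M4 S471
G1 X37.385 Y99.464 F1707
G1 X50.898 Y118.867
G1 X34.299 Y31.400
G1 X54.265 Y99.281
G1 X31.052 Y32.314
M5
G00 X69.843 Y57.256
M4 S471
G1 X17.575 Y9.615 F1707
G1 X75.379 Y61.129
G1 X58.902 Y120.783
G1 X69.843 Y57.256
M5
G00 X40.814 Y52.034
M4 S223
G1 X53.511 Y57.512 F3636
G1 X58.820 Y49.502
G1 X56.742 Y28.006
M5
G00 X0.000 Y0.000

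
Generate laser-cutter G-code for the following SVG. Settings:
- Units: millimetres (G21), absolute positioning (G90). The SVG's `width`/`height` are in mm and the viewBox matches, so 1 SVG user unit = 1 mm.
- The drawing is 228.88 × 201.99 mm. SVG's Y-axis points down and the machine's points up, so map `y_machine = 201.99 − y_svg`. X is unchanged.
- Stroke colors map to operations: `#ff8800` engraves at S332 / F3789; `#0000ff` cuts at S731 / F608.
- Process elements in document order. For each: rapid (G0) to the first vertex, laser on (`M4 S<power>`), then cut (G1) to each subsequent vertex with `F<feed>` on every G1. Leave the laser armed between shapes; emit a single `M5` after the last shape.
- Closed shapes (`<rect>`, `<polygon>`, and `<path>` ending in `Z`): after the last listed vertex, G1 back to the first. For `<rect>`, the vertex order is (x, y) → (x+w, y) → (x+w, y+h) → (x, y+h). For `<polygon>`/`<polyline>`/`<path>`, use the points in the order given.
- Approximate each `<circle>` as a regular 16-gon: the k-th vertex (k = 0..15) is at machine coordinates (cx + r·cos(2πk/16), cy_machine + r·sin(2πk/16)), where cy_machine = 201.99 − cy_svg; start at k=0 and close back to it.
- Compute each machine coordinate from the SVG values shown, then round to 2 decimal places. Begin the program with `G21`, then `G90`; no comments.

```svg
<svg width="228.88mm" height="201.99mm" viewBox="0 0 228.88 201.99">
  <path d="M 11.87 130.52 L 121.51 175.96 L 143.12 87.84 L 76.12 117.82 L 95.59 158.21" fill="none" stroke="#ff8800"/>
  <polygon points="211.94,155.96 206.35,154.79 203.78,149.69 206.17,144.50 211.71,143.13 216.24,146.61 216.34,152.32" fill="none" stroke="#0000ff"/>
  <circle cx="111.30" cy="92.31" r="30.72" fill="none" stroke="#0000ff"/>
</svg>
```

Since the viewBox matches the mm dimensions, user units are millimetres directly. The only transform is the Y-flip y_m = 201.99 − y_svg.

Shape 1 is a open polyline drawn with `<path>`. Its stroke #ff8800 means engrave at S332, F3789. After flipping Y the toolpath is (11.87,71.47) → (121.51,26.03) → (143.12,114.15) → (76.12,84.17) → (95.59,43.78).

Shape 2 is a regular polygon drawn with `<polygon>`. Its stroke #0000ff means cut at S731, F608. After flipping Y the toolpath is (211.94,46.03) → (206.35,47.20) → (203.78,52.30) → (206.17,57.49) → (211.71,58.86) → (216.24,55.38) → (216.34,49.67) → (211.94,46.03), returning to the start.

Shape 3 is a circle drawn with `<circle>`. Its stroke #0000ff means cut at S731, F608. After flipping Y the toolpath is (142.02,109.68) → (139.68,121.44) → (133.02,131.40) → (123.06,138.06) → (111.30,140.40) → (99.54,138.06) → (89.58,131.40) → (82.92,121.44) → (80.58,109.68) → (82.92,97.92) → (89.58,87.96) → (99.54,81.30) → (111.30,78.96) → (123.06,81.30) → (133.02,87.96) → (139.68,97.92) → (142.02,109.68), returning to the start.

G21
G90
G0 X11.87 Y71.47
M4 S332
G1 X121.51 Y26.03 F3789
G1 X143.12 Y114.15 F3789
G1 X76.12 Y84.17 F3789
G1 X95.59 Y43.78 F3789
G0 X211.94 Y46.03
M4 S731
G1 X206.35 Y47.20 F608
G1 X203.78 Y52.30 F608
G1 X206.17 Y57.49 F608
G1 X211.71 Y58.86 F608
G1 X216.24 Y55.38 F608
G1 X216.34 Y49.67 F608
G1 X211.94 Y46.03 F608
G0 X142.02 Y109.68
M4 S731
G1 X139.68 Y121.44 F608
G1 X133.02 Y131.40 F608
G1 X123.06 Y138.06 F608
G1 X111.30 Y140.40 F608
G1 X99.54 Y138.06 F608
G1 X89.58 Y131.40 F608
G1 X82.92 Y121.44 F608
G1 X80.58 Y109.68 F608
G1 X82.92 Y97.92 F608
G1 X89.58 Y87.96 F608
G1 X99.54 Y81.30 F608
G1 X111.30 Y78.96 F608
G1 X123.06 Y81.30 F608
G1 X133.02 Y87.96 F608
G1 X139.68 Y97.92 F608
G1 X142.02 Y109.68 F608
M5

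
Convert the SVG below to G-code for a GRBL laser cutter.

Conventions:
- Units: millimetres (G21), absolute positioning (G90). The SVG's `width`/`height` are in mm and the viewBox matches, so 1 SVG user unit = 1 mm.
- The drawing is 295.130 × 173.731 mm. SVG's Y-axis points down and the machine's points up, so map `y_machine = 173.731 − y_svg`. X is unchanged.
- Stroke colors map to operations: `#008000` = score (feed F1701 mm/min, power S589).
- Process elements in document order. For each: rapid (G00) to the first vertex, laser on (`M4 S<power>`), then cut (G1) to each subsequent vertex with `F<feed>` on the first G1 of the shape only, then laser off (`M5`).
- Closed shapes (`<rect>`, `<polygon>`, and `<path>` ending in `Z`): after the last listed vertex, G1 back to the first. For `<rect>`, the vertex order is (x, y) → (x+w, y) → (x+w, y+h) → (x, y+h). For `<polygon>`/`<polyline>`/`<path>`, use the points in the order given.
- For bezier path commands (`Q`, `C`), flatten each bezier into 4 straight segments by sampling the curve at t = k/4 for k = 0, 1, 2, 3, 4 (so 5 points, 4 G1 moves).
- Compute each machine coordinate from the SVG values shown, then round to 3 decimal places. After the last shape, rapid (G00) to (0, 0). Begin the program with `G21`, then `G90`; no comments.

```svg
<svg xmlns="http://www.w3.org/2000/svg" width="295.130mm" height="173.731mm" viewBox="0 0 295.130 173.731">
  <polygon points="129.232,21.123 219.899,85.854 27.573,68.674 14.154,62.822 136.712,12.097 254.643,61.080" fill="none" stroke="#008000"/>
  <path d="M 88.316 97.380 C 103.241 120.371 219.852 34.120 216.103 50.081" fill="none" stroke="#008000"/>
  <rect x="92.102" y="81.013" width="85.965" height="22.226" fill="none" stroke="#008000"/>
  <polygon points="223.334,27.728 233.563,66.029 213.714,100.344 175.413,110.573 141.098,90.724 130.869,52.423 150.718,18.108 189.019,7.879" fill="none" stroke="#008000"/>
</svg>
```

G21
G90
G00 X129.232 Y152.608
M4 S589
G1 X219.899 Y87.877 F1701
G1 X27.573 Y105.057
G1 X14.154 Y110.909
G1 X136.712 Y161.634
G1 X254.643 Y112.651
G1 X129.232 Y152.608
M5
G00 X88.316 Y76.351
M4 S589
G1 X115.106 Y76.287 F1701
G1 X159.212 Y97.364
G1 X199.817 Y119.760
G1 X216.103 Y123.650
M5
G00 X92.102 Y92.718
M4 S589
G1 X178.067 Y92.718 F1701
G1 X178.067 Y70.492
G1 X92.102 Y70.492
G1 X92.102 Y92.718
M5
G00 X223.334 Y146.003
M4 S589
G1 X233.563 Y107.702 F1701
G1 X213.714 Y73.387
G1 X175.413 Y63.158
G1 X141.098 Y83.007
G1 X130.869 Y121.308
G1 X150.718 Y155.623
G1 X189.019 Y165.852
G1 X223.334 Y146.003
M5
G00 X0.000 Y0.000

1 u = 1 mm; y_m = 173.731 − y.

[1] `<polygon>` closed polygon, #008000→score S589 F1701: (129.232,152.608) → (219.899,87.877) → (27.573,105.057) → (14.154,110.909) → (136.712,161.634) → (254.643,112.651) → (129.232,152.608) (closed)

[2] `<path>` cubic bezier, #008000→score S589 F1701: (88.316,76.351) → (115.106,76.287) → (159.212,97.364) → (199.817,119.760) → (216.103,123.650)

[3] `<rect>` rectangle, #008000→score S589 F1701: (92.102,92.718) → (178.067,92.718) → (178.067,70.492) → (92.102,70.492) → (92.102,92.718) (closed)

[4] `<polygon>` regular polygon, #008000→score S589 F1701: (223.334,146.003) → (233.563,107.702) → (213.714,73.387) → (175.413,63.158) → (141.098,83.007) → (130.869,121.308) → (150.718,155.623) → (189.019,165.852) → (223.334,146.003) (closed)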